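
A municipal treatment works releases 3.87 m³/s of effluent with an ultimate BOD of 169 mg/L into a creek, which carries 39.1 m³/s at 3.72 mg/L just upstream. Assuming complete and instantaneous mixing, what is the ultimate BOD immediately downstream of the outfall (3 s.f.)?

18.6 mg/L

Flow-weighted mixing: C = (Q_r C_r + Q_w C_w)/(Q_r + Q_w)
= (39.1×3.72 + 3.87×169)/(39.1 + 3.87) = 799.5/42.97 = 18.61 mg/L.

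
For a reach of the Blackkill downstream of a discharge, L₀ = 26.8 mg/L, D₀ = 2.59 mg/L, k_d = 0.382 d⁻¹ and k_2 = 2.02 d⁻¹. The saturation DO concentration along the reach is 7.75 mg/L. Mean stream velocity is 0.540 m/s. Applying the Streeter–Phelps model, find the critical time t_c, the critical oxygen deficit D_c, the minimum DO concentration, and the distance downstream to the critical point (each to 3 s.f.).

t_c ≈ 0.690 d; D_c ≈ 3.89 mg/L; min DO ≈ 3.86 mg/L; x_c ≈ 32.2 km

With k_2/k_d = 5.288 and 1 − D₀(k_2−k_d)/(k_d L₀) = 0.5856,
t_c = ln(5.288 × 0.5856) / (2.02 − 0.382) = ln(3.097) / 1.638 = 1.130/1.638 = 0.6901 d.
D_c = (k_d/k_2) L₀ e^(−k_d t_c) = (0.382/2.02) × 26.8 × e^(−0.382×0.6901) = 0.1891 × 26.8 × 0.7683 = 3.894 mg/L.
Minimum DO = C_s − D_c = 7.75 − 3.894 = 3.856 mg/L.
x_c = v t_c = 0.540 m/s × 0.6901 d × 86400 s/d = 32200 m ≈ 32.2 km.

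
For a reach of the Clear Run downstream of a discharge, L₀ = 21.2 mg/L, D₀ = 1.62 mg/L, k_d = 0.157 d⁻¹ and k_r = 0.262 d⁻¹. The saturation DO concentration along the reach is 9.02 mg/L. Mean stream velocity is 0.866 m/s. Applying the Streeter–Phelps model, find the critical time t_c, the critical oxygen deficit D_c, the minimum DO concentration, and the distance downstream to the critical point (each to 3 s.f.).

At the critical point dD/dt = 0, so k_d L₀ e^(−k_d t) = k_r D. Substituting D(t) from the Streeter–Phelps equation and solving for t gives
t_c = ln[(k_r/k_d)(1 − D₀(k_r−k_d)/(k_d L₀))] / (k_r−k_d).
Here k_r−k_d = 0.1050 d⁻¹ and 1 − D₀(k_r−k_d)/(k_d L₀) = 1 − 1.62×0.1050/(0.157×21.2) = 0.9489, so
t_c = ln(1.669 × 0.9489) / 0.1050 = 0.4596 / 0.1050 = 4.378 d.
D_c = (k_d/k_r) L₀ e^(−k_d t_c) = (0.157/0.262) × 21.2 × e^(−0.157×4.378) = 0.5992 × 21.2 × 0.5029 = 6.389 mg/L.
Minimum DO = C_s − D_c = 9.02 − 6.389 = 2.631 mg/L.
x_c = v t_c = 0.866 m/s × 4.378 d × 86400 s/d = 327500 m ≈ 328 km.

t_c ≈ 4.38 d; D_c ≈ 6.39 mg/L; min DO ≈ 2.63 mg/L; x_c ≈ 328 km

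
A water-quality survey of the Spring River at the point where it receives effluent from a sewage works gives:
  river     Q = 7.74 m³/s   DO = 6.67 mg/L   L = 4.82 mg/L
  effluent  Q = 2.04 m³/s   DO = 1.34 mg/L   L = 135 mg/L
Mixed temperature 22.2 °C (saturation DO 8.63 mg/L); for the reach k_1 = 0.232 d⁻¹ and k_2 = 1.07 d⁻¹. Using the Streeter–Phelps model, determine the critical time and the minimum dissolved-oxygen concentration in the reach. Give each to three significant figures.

Mixed DO = (7.74×6.67 + 2.04×1.34)/(7.74+2.04) = 54.36/9.780 = 5.558 mg/L.
Mixed L₀ = (7.74×4.82 + 2.04×135)/(9.780) = 312.7/9.780 = 31.97 mg/L.
Initial deficit D₀ = C_s − DO₀ = 8.63 − 5.558 = 3.072 mg/L.
t_c = (1/0.8380) ln[(1.07/0.232)(1 − 3.072×0.8380/(0.232×31.97))] = 1.193 × ln(3.012) = 1.316 d.
D_c = (0.232/1.07) × 31.97 × e^(−0.232×1.316) = 0.2168 × 31.97 × 0.7370 = 5.109 mg/L.
Minimum DO = 8.63 − 5.109 = 3.521 mg/L.

t_c ≈ 1.32 d; minimum DO ≈ 3.52 mg/L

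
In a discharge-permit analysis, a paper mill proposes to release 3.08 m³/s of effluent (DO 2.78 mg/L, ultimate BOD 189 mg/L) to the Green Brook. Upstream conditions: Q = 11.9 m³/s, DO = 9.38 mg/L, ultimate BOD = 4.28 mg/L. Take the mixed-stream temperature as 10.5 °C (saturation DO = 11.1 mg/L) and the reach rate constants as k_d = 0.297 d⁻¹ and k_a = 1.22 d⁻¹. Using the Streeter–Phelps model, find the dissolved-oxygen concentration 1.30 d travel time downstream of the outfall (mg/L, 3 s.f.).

Mixed DO = (11.9×9.38 + 3.08×2.78)/(11.9+3.08) = 120.2/14.98 = 8.023 mg/L.
Mixed L₀ = (11.9×4.28 + 3.08×189)/(14.98) = 633.1/14.98 = 42.26 mg/L.
Initial deficit D₀ = C_s − DO₀ = 11.1 − 8.023 = 3.077 mg/L.
D(1.30) = [0.297×42.26/(1.22−0.297)](e^(−0.297×1.30) − e^(−1.22×1.30)) + 3.077 e^(−1.22×1.30)
= 13.60 × (0.6797 − 0.2047) + 3.077 × 0.2047 = 7.089 mg/L.
DO = 11.1 − 7.089 = 4.011 mg/L.

DO ≈ 4.01 mg/L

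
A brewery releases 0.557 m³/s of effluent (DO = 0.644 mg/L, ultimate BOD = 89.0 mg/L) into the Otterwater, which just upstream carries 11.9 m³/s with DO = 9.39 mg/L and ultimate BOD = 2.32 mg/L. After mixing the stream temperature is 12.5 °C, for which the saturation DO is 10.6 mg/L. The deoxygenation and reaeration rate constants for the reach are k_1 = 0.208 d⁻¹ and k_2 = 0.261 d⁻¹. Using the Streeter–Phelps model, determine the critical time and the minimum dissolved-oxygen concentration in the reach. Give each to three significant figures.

Mixed DO = (11.9×9.39 + 0.557×0.644)/(11.9+0.557) = 112.1/12.46 = 8.999 mg/L.
Mixed L₀ = (11.9×2.32 + 0.557×89.0)/(12.46) = 77.18/12.46 = 6.196 mg/L.
Initial deficit D₀ = C_s − DO₀ = 10.6 − 8.999 = 1.601 mg/L.
t_c = (1/0.05300) ln[(0.261/0.208)(1 − 1.601×0.05300/(0.208×6.196))] = 18.87 × ln(1.172) = 2.998 d.
D_c = (0.208/0.261) × 6.196 × e^(−0.208×2.998) = 0.7969 × 6.196 × 0.5361 = 2.647 mg/L.
Minimum DO = 10.6 − 2.647 = 7.953 mg/L.

t_c ≈ 3.00 d; minimum DO ≈ 7.95 mg/L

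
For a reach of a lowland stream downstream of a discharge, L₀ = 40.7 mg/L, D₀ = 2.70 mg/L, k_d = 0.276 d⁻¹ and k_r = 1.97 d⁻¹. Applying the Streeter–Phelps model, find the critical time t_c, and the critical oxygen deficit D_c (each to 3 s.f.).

t_c = [1/(k_r−k_d)] ln[(k_r/k_d)(1 − D₀(k_r−k_d)/(k_d L₀))]
= [1/(1.97−0.276)] ln[(1.97/0.276)(1 − 2.70×1.694/(0.276×40.7))]
= (1/1.694) ln[7.138 × 0.5928] = 0.5903 × ln(4.231) = 0.5903 × 1.443 = 0.8516 d.
L(t_c) = L₀ e^(−k_d t_c) = 40.7 × 0.7905 = 32.18 mg/L, and at the critical point k_r D_c = k_d L, so D_c = (0.276/1.97) × 32.18 = 4.508 mg/L.

t_c ≈ 0.852 d; D_c ≈ 4.51 mg/L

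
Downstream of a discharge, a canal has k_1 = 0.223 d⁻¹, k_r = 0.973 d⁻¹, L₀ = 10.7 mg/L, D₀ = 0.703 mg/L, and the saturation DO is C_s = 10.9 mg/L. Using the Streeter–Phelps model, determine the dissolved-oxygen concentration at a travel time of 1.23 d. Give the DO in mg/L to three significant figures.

k_1 L₀/(k_r−k_1) = 0.223×10.7/(0.973−0.223) = 2.386/0.7500 = 3.181 mg/L.
e^(−k_1 t) = e^(−0.223×1.230) = 0.7601; e^(−k_r t) = e^(−0.973×1.230) = 0.3022.
D = 3.181 × (0.7601 − 0.3022) + 0.703 × 0.3022 = 1.457 + 0.2124 = 1.669 mg/L.
DO = C_s − D = 10.9 − 1.669 = 9.231 mg/L.

DO ≈ 9.23 mg/L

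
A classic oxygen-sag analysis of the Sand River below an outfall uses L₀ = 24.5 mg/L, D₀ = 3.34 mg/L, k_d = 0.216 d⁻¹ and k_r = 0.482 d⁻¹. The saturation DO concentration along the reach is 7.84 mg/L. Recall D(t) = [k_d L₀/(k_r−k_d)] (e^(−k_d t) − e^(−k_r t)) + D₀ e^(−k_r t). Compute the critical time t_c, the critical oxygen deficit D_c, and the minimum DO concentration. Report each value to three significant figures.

t_c ≈ 2.33 d; D_c ≈ 6.64 mg/L; min DO ≈ 1.20 mg/L

At the critical point dD/dt = 0, so k_d L₀ e^(−k_d t) = k_r D. Substituting D(t) from the Streeter–Phelps equation and solving for t gives
t_c = ln[(k_r/k_d)(1 − D₀(k_r−k_d)/(k_d L₀))] / (k_r−k_d).
Here k_r−k_d = 0.2660 d⁻¹ and 1 − D₀(k_r−k_d)/(k_d L₀) = 1 − 3.34×0.2660/(0.216×24.5) = 0.8321, so
t_c = ln(2.231 × 0.8321) / 0.2660 = 0.6189 / 0.2660 = 2.327 d.
L(t_c) = L₀ e^(−k_d t_c) = 24.5 × 0.6050 = 14.82 mg/L, and at the critical point k_r D_c = k_d L, so D_c = (0.216/0.482) × 14.82 = 6.642 mg/L.
Minimum DO = C_s − D_c = 7.84 − 6.642 = 1.198 mg/L.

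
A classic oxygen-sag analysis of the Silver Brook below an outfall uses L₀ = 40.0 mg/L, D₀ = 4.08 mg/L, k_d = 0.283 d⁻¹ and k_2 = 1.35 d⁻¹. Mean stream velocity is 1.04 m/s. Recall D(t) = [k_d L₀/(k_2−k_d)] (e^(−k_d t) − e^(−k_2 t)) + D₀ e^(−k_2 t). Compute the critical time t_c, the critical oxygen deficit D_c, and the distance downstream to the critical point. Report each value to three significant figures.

At the critical point dD/dt = 0, so k_d L₀ e^(−k_d t) = k_2 D. Substituting D(t) from the Streeter–Phelps equation and solving for t gives
t_c = ln[(k_2/k_d)(1 − D₀(k_2−k_d)/(k_d L₀))] / (k_2−k_d).
Here k_2−k_d = 1.067 d⁻¹ and 1 − D₀(k_2−k_d)/(k_d L₀) = 1 − 4.08×1.067/(0.283×40.0) = 0.6154, so
t_c = ln(4.770 × 0.6154) / 1.067 = 1.077 / 1.067 = 1.009 d.
L(t_c) = L₀ e^(−k_d t_c) = 40.0 × 0.7515 = 30.06 mg/L, and at the critical point k_2 D_c = k_d L, so D_c = (0.283/1.35) × 30.06 = 6.302 mg/L.
x_c = v t_c = 1.04 m/s × 1.009 d × 86400 s/d = 90700 m ≈ 90.7 km.

t_c ≈ 1.01 d; D_c ≈ 6.30 mg/L; x_c ≈ 90.7 km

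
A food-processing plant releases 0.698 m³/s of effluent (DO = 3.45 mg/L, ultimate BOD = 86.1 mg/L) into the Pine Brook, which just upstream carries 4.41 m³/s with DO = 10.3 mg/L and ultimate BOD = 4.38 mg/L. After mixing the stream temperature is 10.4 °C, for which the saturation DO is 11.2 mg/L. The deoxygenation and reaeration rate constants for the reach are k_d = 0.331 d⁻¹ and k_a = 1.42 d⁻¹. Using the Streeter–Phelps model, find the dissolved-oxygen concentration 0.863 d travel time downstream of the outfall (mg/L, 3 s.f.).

DO ≈ 8.50 mg/L

Mixed DO = (4.41×10.3 + 0.698×3.45)/(4.41+0.698) = 47.83/5.108 = 9.364 mg/L.
Mixed L₀ = (4.41×4.38 + 0.698×86.1)/(5.108) = 79.41/5.108 = 15.55 mg/L.
Initial deficit D₀ = C_s − DO₀ = 11.2 − 9.364 = 1.836 mg/L.
D(0.863) = [0.331×15.55/(1.42−0.331)](e^(−0.331×0.863) − e^(−1.42×0.863)) + 1.836 e^(−1.42×0.863)
= 4.725 × (0.7515 − 0.2936) + 1.836 × 0.2936 = 2.703 mg/L.
DO = 11.2 − 2.703 = 8.497 mg/L.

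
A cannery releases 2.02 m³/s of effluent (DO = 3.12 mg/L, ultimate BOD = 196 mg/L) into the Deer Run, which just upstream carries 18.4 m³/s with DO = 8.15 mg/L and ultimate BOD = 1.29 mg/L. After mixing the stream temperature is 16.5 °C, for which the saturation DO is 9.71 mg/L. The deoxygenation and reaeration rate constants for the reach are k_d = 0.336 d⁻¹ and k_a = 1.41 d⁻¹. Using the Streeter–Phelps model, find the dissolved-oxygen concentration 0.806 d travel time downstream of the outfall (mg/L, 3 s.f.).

Mixed DO = (18.4×8.15 + 2.02×3.12)/(18.4+2.02) = 156.3/20.42 = 7.652 mg/L.
Mixed L₀ = (18.4×1.29 + 2.02×196)/(20.42) = 419.7/20.42 = 20.55 mg/L.
Initial deficit D₀ = C_s − DO₀ = 9.71 − 7.652 = 2.058 mg/L.
D(0.806) = [0.336×20.55/(1.41−0.336)](e^(−0.336×0.806) − e^(−1.41×0.806)) + 2.058 e^(−1.41×0.806)
= 6.429 × (0.7628 − 0.3210) + 2.058 × 0.3210 = 3.501 mg/L.
DO = 9.71 − 3.501 = 6.209 mg/L.

DO ≈ 6.21 mg/L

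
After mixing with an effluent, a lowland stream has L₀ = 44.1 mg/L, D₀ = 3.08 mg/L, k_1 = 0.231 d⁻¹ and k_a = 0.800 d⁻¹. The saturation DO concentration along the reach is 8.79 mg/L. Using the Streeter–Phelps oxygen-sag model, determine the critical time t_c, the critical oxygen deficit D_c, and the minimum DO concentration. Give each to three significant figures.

t_c ≈ 1.85 d; D_c ≈ 8.30 mg/L; min DO ≈ 0.487 mg/L

With k_a/k_1 = 3.463 and 1 − D₀(k_a−k_1)/(k_1 L₀) = 0.8280,
t_c = ln(3.463 × 0.8280) / (0.800 − 0.231) = ln(2.867) / 0.5690 = 1.053/0.5690 = 1.851 d.
D_c = (k_1/k_a) L₀ e^(−k_1 t_c) = (0.231/0.800) × 44.1 × e^(−0.231×1.851) = 0.2888 × 44.1 × 0.6520 = 8.303 mg/L.
Minimum DO = C_s − D_c = 8.79 − 8.303 = 0.4871 mg/L.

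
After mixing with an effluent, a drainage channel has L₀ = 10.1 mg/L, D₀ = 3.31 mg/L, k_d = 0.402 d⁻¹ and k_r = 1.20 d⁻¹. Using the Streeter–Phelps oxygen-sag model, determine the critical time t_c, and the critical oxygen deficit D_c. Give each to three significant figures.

t_c ≈ 0.0529 d; D_c ≈ 3.31 mg/L

At the critical point dD/dt = 0, so k_d L₀ e^(−k_d t) = k_r D. Substituting D(t) from the Streeter–Phelps equation and solving for t gives
t_c = ln[(k_r/k_d)(1 − D₀(k_r−k_d)/(k_d L₀))] / (k_r−k_d).
Here k_r−k_d = 0.7980 d⁻¹ and 1 − D₀(k_r−k_d)/(k_d L₀) = 1 − 3.31×0.7980/(0.402×10.1) = 0.3494, so
t_c = ln(2.985 × 0.3494) / 0.7980 = 0.04222 / 0.7980 = 0.05290 d.
D_c = (k_d/k_r) L₀ e^(−k_d t_c) = (0.402/1.20) × 10.1 × e^(−0.402×0.05290) = 0.3350 × 10.1 × 0.9790 = 3.312 mg/L.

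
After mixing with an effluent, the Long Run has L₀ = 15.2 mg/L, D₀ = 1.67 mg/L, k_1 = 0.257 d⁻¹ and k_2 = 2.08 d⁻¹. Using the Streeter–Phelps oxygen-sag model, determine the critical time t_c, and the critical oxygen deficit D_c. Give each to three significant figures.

At the critical point dD/dt = 0, so k_1 L₀ e^(−k_1 t) = k_2 D. Substituting D(t) from the Streeter–Phelps equation and solving for t gives
t_c = ln[(k_2/k_1)(1 − D₀(k_2−k_1)/(k_1 L₀))] / (k_2−k_1).
Here k_2−k_1 = 1.823 d⁻¹ and 1 − D₀(k_2−k_1)/(k_1 L₀) = 1 − 1.67×1.823/(0.257×15.2) = 0.2207, so
t_c = ln(8.093 × 0.2207) / 1.823 = 0.5799 / 1.823 = 0.3181 d.
L(t_c) = L₀ e^(−k_1 t_c) = 15.2 × 0.9215 = 14.01 mg/L, and at the critical point k_2 D_c = k_1 L, so D_c = (0.257/2.08) × 14.01 = 1.731 mg/L.

t_c ≈ 0.318 d; D_c ≈ 1.73 mg/L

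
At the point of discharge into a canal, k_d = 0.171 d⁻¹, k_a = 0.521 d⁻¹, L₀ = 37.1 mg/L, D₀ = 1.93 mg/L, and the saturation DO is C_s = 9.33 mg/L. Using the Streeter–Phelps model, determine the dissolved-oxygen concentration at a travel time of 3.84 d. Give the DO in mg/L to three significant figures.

k_d L₀/(k_a−k_d) = 0.171×37.1/(0.521−0.171) = 6.344/0.3500 = 18.13 mg/L.
e^(−k_d t) = e^(−0.171×3.840) = 0.5186; e^(−k_a t) = e^(−0.521×3.840) = 0.1352.
D = 18.13 × (0.5186 − 0.1352) + 1.93 × 0.1352 = 6.948 + 0.2610 = 7.209 mg/L.
DO = C_s − D = 9.33 − 7.209 = 2.121 mg/L.

DO ≈ 2.12 mg/L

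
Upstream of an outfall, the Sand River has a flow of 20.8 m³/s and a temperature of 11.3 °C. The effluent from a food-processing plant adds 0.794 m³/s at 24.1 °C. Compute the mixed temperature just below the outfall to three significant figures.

Flow-weighted mixing: C = (Q_r C_r + Q_w C_w)/(Q_r + Q_w)
= (20.8×11.3 + 0.794×24.1)/(20.8 + 0.794) = 254.2/21.59 = 11.77 °C.

11.8 °C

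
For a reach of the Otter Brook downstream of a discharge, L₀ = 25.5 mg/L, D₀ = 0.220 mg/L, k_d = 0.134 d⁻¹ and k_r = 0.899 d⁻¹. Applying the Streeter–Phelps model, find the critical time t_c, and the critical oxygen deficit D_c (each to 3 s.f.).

t_c ≈ 2.42 d; D_c ≈ 2.75 mg/L

With k_r/k_d = 6.709 and 1 − D₀(k_r−k_d)/(k_d L₀) = 0.9507,
t_c = ln(6.709 × 0.9507) / (0.899 − 0.134) = ln(6.379) / 0.7650 = 1.853/0.7650 = 2.422 d.
L(t_c) = L₀ e^(−k_d t_c) = 25.5 × 0.7228 = 18.43 mg/L, and at the critical point k_r D_c = k_d L, so D_c = (0.134/0.899) × 18.43 = 2.747 mg/L.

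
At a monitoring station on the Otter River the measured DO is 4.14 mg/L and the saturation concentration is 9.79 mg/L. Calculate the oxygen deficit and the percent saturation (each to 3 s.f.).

D = C_s − C = 9.79 − 4.14 = 5.65 mg/L.
% saturation = 4.14/9.79 × 100 = 42.3 %.

D ≈ 5.65 mg/L; 42.3 % saturation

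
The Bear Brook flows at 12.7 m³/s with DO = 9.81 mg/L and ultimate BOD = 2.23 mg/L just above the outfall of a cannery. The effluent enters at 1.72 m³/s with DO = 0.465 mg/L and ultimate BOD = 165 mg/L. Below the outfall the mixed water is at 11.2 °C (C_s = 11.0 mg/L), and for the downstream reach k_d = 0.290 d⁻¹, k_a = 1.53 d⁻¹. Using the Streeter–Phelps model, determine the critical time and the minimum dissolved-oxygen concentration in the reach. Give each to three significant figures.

t_c ≈ 0.851 d; minimum DO ≈ 7.79 mg/L

Mixed DO = (12.7×9.81 + 1.72×0.465)/(12.7+1.72) = 125.4/14.42 = 8.695 mg/L.
Mixed L₀ = (12.7×2.23 + 1.72×165)/(14.42) = 312.1/14.42 = 21.65 mg/L.
Initial deficit D₀ = C_s − DO₀ = 11.0 − 8.695 = 2.305 mg/L.
t_c = (1/1.240) ln[(1.53/0.290)(1 − 2.305×1.240/(0.290×21.65))] = 0.8065 × ln(2.874) = 0.8513 d.
D_c = (0.290/1.53) × 21.65 × e^(−0.290×0.8513) = 0.1895 × 21.65 × 0.7812 = 3.205 mg/L.
Minimum DO = 11.0 − 3.205 = 7.795 mg/L.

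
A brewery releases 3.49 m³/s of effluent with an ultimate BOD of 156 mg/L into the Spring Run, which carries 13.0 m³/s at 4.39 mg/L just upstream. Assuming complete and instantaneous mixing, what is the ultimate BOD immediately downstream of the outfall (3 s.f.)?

36.5 mg/L

Flow-weighted mixing: C = (Q_r C_r + Q_w C_w)/(Q_r + Q_w)
= (13.0×4.39 + 3.49×156)/(13.0 + 3.49) = 601.5/16.49 = 36.48 mg/L.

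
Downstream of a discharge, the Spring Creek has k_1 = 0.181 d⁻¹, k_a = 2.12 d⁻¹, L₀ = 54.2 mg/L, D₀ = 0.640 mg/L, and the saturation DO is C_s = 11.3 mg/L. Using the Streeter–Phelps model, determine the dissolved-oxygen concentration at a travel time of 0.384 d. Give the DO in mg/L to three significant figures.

DO ≈ 8.54 mg/L

k_1 L₀/(k_a−k_1) = 0.181×54.2/(2.12−0.181) = 9.810/1.939 = 5.059 mg/L.
e^(−k_1 t) = e^(−0.181×0.3840) = 0.9329; e^(−k_a t) = e^(−2.12×0.3840) = 0.4430.
D = 5.059 × (0.9329 − 0.4430) + 0.640 × 0.4430 = 2.478 + 0.2835 = 2.762 mg/L.
DO = C_s − D = 11.3 − 2.762 = 8.538 mg/L.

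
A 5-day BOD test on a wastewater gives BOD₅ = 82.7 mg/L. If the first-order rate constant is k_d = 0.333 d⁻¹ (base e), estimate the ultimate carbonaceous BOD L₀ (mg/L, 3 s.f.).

BOD₅ = L₀(1 − e^(−5k_d)) ⇒ L₀ = BOD₅ / (1 − e^(−5×0.333))
= 82.7 / (1 − 0.1892) = 82.7 / 0.8108 = 102.0 mg/L.

L₀ ≈ 102 mg/L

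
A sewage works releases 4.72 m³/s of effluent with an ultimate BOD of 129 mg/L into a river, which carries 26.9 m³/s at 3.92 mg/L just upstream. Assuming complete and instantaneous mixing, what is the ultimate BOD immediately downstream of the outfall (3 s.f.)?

22.6 mg/L

Flow-weighted mixing: C = (Q_r C_r + Q_w C_w)/(Q_r + Q_w)
= (26.9×3.92 + 4.72×129)/(26.9 + 4.72) = 714.3/31.62 = 22.59 mg/L.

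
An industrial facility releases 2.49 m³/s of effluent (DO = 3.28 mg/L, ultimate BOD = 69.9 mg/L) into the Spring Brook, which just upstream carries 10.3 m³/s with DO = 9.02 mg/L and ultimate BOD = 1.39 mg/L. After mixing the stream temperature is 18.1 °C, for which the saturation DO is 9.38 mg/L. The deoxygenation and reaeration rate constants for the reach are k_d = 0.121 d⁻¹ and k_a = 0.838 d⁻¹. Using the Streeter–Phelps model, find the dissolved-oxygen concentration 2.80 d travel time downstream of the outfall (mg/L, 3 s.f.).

DO ≈ 7.71 mg/L

Mixed DO = (10.3×9.02 + 2.49×3.28)/(10.3+2.49) = 101.1/12.79 = 7.903 mg/L.
Mixed L₀ = (10.3×1.39 + 2.49×69.9)/(12.79) = 188.4/12.79 = 14.73 mg/L.
Initial deficit D₀ = C_s − DO₀ = 9.38 − 7.903 = 1.477 mg/L.
D(2.80) = [0.121×14.73/(0.838−0.121)](e^(−0.121×2.80) − e^(−0.838×2.80)) + 1.477 e^(−0.838×2.80)
= 2.485 × (0.7126 − 0.09571) + 1.477 × 0.09571 = 1.675 mg/L.
DO = 9.38 − 1.675 = 7.705 mg/L.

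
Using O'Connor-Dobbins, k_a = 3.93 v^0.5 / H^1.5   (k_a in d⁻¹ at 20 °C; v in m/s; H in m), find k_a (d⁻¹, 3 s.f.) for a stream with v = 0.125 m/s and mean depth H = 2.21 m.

k_a ≈ 0.423 d⁻¹

k_a = 3.93 × 0.125^0.5 / 2.21^1.5 = 3.93 × 0.3536 / 3.285 = 0.4229 d⁻¹.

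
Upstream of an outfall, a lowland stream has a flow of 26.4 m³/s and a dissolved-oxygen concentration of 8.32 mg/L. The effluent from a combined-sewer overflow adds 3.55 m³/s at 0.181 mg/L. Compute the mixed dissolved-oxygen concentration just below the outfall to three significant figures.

Flow-weighted mixing: C = (Q_r C_r + Q_w C_w)/(Q_r + Q_w)
= (26.4×8.32 + 3.55×0.181)/(26.4 + 3.55) = 220.3/29.95 = 7.355 mg/L.

7.36 mg/L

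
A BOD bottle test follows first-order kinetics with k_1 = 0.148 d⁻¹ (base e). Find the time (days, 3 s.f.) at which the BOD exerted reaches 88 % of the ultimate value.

y/L₀ = 1 − e^(−k_1 t) = 0.88 ⇒ e^(−k_1 t) = 0.120
t = −ln(0.120) / 0.148 = 2.120 / 0.148 = 14.33 d.

t ≈ 14.3 d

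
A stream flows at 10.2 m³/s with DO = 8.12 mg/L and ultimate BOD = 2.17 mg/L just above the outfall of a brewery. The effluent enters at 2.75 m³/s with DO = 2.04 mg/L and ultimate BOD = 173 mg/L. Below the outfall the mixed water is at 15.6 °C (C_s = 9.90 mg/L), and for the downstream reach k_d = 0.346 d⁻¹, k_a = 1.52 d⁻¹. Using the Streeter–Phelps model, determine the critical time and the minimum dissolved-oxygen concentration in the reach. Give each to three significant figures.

t_c ≈ 0.991 d; minimum DO ≈ 3.69 mg/L

Mixed DO = (10.2×8.12 + 2.75×2.04)/(10.2+2.75) = 88.43/12.95 = 6.829 mg/L.
Mixed L₀ = (10.2×2.17 + 2.75×173)/(12.95) = 497.9/12.95 = 38.45 mg/L.
Initial deficit D₀ = C_s − DO₀ = 9.90 − 6.829 = 3.071 mg/L.
t_c = (1/1.174) ln[(1.52/0.346)(1 − 3.071×1.174/(0.346×38.45))] = 0.8518 × ln(3.202) = 0.9914 d.
D_c = (0.346/1.52) × 38.45 × e^(−0.346×0.9914) = 0.2276 × 38.45 × 0.7096 = 6.210 mg/L.
Minimum DO = 9.90 − 6.210 = 3.690 mg/L.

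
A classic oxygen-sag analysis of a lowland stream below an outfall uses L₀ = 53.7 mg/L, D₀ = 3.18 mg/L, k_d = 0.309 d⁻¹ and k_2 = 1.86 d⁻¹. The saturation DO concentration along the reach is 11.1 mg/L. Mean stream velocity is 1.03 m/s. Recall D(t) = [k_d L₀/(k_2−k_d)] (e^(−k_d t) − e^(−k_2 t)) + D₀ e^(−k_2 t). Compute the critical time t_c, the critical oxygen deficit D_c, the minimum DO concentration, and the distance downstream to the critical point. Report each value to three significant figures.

t_c ≈ 0.930 d; D_c ≈ 6.69 mg/L; min DO ≈ 4.41 mg/L; x_c ≈ 82.8 km

At the critical point dD/dt = 0, so k_d L₀ e^(−k_d t) = k_2 D. Substituting D(t) from the Streeter–Phelps equation and solving for t gives
t_c = ln[(k_2/k_d)(1 − D₀(k_2−k_d)/(k_d L₀))] / (k_2−k_d).
Here k_2−k_d = 1.551 d⁻¹ and 1 − D₀(k_2−k_d)/(k_d L₀) = 1 − 3.18×1.551/(0.309×53.7) = 0.7028, so
t_c = ln(6.019 × 0.7028) / 1.551 = 1.442 / 1.551 = 0.9299 d.
L(t_c) = L₀ e^(−k_d t_c) = 53.7 × 0.7503 = 40.29 mg/L, and at the critical point k_2 D_c = k_d L, so D_c = (0.309/1.86) × 40.29 = 6.693 mg/L.
Minimum DO = C_s − D_c = 11.1 − 6.693 = 4.407 mg/L.
x_c = v t_c = 1.03 m/s × 0.9299 d × 86400 s/d = 82750 m ≈ 82.8 km.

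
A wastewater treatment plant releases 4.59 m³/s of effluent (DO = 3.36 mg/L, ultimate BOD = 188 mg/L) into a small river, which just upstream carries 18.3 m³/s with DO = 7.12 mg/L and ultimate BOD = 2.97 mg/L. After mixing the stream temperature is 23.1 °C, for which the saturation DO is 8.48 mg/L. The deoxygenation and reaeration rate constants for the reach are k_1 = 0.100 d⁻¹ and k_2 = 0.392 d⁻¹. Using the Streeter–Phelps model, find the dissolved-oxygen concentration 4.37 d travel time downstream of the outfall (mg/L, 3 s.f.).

Mixed DO = (18.3×7.12 + 4.59×3.36)/(18.3+4.59) = 145.7/22.89 = 6.366 mg/L.
Mixed L₀ = (18.3×2.97 + 4.59×188)/(22.89) = 917.3/22.89 = 40.07 mg/L.
Initial deficit D₀ = C_s − DO₀ = 8.48 − 6.366 = 2.114 mg/L.
D(4.37) = [0.100×40.07/(0.392−0.100)](e^(−0.100×4.37) − e^(−0.392×4.37)) + 2.114 e^(−0.392×4.37)
= 13.72 × (0.6460 − 0.1803) + 2.114 × 0.1803 = 6.772 mg/L.
DO = 8.48 − 6.772 = 1.708 mg/L.

DO ≈ 1.71 mg/L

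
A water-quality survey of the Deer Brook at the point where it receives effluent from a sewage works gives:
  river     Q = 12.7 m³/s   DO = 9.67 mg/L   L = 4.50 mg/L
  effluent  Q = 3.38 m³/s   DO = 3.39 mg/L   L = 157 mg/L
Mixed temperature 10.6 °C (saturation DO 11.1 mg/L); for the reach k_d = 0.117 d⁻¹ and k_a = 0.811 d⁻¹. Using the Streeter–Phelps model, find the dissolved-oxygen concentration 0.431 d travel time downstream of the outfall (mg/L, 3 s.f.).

Mixed DO = (12.7×9.67 + 3.38×3.39)/(12.7+3.38) = 134.3/16.08 = 8.350 mg/L.
Mixed L₀ = (12.7×4.50 + 3.38×157)/(16.08) = 587.8/16.08 = 36.56 mg/L.
Initial deficit D₀ = C_s − DO₀ = 11.1 − 8.350 = 2.750 mg/L.
D(0.431) = [0.117×36.56/(0.811−0.117)](e^(−0.117×0.431) − e^(−0.811×0.431)) + 2.750 e^(−0.811×0.431)
= 6.163 × (0.9508 − 0.7050) + 2.750 × 0.7050 = 3.454 mg/L.
DO = 11.1 − 3.454 = 7.646 mg/L.

DO ≈ 7.65 mg/L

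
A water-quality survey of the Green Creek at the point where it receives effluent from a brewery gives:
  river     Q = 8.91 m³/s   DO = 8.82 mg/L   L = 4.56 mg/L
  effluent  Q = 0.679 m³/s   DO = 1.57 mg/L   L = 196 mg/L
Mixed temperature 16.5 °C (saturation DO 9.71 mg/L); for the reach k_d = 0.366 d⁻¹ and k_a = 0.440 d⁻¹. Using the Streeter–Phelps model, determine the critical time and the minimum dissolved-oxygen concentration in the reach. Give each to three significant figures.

t_c ≈ 2.28 d; minimum DO ≈ 3.16 mg/L

Mixed DO = (8.91×8.82 + 0.679×1.57)/(8.91+0.679) = 79.65/9.589 = 8.307 mg/L.
Mixed L₀ = (8.91×4.56 + 0.679×196)/(9.589) = 173.7/9.589 = 18.12 mg/L.
Initial deficit D₀ = C_s − DO₀ = 9.71 − 8.307 = 1.403 mg/L.
t_c = (1/0.07400) ln[(0.440/0.366)(1 − 1.403×0.07400/(0.366×18.12))] = 13.51 × ln(1.183) = 2.275 d.
D_c = (0.366/0.440) × 18.12 × e^(−0.366×2.275) = 0.8318 × 18.12 × 0.4349 = 6.553 mg/L.
Minimum DO = 9.71 − 6.553 = 3.157 mg/L.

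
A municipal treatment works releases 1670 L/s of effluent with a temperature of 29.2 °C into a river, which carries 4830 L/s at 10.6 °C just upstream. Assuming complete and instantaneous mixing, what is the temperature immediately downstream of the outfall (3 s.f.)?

Flow-weighted mixing: C = (Q_r C_r + Q_w C_w)/(Q_r + Q_w)
= (4830×10.6 + 1670×29.2)/(4830 + 1670) = 99960/6500 = 15.38 °C.

15.4 °C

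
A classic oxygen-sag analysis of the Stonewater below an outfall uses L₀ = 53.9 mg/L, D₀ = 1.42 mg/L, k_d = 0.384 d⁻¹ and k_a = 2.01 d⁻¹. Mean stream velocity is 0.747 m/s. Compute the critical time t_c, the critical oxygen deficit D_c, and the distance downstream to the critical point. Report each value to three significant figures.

At the critical point dD/dt = 0, so k_d L₀ e^(−k_d t) = k_a D. Substituting D(t) from the Streeter–Phelps equation and solving for t gives
t_c = ln[(k_a/k_d)(1 − D₀(k_a−k_d)/(k_d L₀))] / (k_a−k_d).
Here k_a−k_d = 1.626 d⁻¹ and 1 − D₀(k_a−k_d)/(k_d L₀) = 1 − 1.42×1.626/(0.384×53.9) = 0.8884, so
t_c = ln(5.234 × 0.8884) / 1.626 = 1.537 / 1.626 = 0.9452 d.
D_c = (k_d/k_a) L₀ e^(−k_d t_c) = (0.384/2.01) × 53.9 × e^(−0.384×0.9452) = 0.1910 × 53.9 × 0.6956 = 7.163 mg/L.
x_c = v t_c = 0.747 m/s × 0.9452 d × 86400 s/d = 61010 m ≈ 61.0 km.

t_c ≈ 0.945 d; D_c ≈ 7.16 mg/L; x_c ≈ 61.0 km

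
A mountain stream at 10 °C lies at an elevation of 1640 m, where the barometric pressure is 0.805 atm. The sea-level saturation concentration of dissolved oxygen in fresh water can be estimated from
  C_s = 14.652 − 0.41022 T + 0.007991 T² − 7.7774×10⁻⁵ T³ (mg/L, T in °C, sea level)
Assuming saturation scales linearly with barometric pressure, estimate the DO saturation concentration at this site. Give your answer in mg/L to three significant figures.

C_s ≈ 9.07 mg/L

At sea level: C_s = 14.652 − 0.41022×10 + 0.007991×10² − 7.7774×10⁻⁵×10³ = 11.27 mg/L.
Pressure correction: C_s' = 11.27 × 0.805 = 9.073 mg/L.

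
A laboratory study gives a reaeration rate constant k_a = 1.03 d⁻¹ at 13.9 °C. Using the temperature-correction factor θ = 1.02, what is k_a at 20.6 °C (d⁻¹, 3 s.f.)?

k_a(T₂) = k_a(T₁) · θ^(T₂−T₁) = 1.03 × 1.02^(20.6−13.9)
= 1.03 × 1.02^6.70 = 1.03 × 1.142 = 1.176 d⁻¹.

k_a ≈ 1.18 d⁻¹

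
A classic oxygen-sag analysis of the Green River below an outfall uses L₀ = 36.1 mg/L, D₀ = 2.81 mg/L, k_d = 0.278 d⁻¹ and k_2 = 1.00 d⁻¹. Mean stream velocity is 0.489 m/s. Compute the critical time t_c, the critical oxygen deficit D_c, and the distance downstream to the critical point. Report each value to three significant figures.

With k_2/k_d = 3.597 and 1 − D₀(k_2−k_d)/(k_d L₀) = 0.7978,
t_c = ln(3.597 × 0.7978) / (1.00 − 0.278) = ln(2.870) / 0.7220 = 1.054/0.7220 = 1.460 d.
L(t_c) = L₀ e^(−k_d t_c) = 36.1 × 0.6663 = 24.06 mg/L, and at the critical point k_2 D_c = k_d L, so D_c = (0.278/1.00) × 24.06 = 6.687 mg/L.
x_c = v t_c = 0.489 m/s × 1.460 d × 86400 s/d = 61690 m ≈ 61.7 km.

t_c ≈ 1.46 d; D_c ≈ 6.69 mg/L; x_c ≈ 61.7 km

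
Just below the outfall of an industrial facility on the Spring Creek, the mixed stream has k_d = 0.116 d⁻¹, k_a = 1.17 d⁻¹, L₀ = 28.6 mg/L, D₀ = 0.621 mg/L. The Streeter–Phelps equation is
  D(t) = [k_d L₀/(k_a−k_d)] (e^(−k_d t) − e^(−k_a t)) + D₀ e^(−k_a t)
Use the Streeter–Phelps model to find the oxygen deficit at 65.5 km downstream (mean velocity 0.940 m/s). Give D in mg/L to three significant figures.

D ≈ 1.88 mg/L

Travel time t = x/v = 65.5 km / (0.940 m/s) = 65500 m / 0.940 m/s = 69680 s = 0.8065 d.
k_d L₀/(k_a−k_d) = 0.116×28.6/(1.17−0.116) = 3.318/1.054 = 3.148 mg/L.
e^(−k_d t) = e^(−0.116×0.8065) = 0.9107; e^(−k_a t) = e^(−1.17×0.8065) = 0.3892.
D = 3.148 × (0.9107 − 0.3892) + 0.621 × 0.3892 = 1.641 + 0.2417 = 1.883 mg/L.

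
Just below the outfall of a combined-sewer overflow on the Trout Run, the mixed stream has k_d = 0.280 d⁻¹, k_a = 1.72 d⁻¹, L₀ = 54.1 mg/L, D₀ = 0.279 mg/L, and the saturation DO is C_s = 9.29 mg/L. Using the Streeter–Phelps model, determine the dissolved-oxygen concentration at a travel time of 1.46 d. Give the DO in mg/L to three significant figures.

k_d L₀/(k_a−k_d) = 0.280×54.1/(1.72−0.280) = 15.15/1.440 = 10.52 mg/L.
e^(−k_d t) = e^(−0.280×1.460) = 0.6644; e^(−k_a t) = e^(−1.72×1.460) = 0.08117.
D = 10.52 × (0.6644 − 0.08117) + 0.279 × 0.08117 = 6.136 + 0.02265 = 6.158 mg/L.
DO = C_s − D = 9.29 − 6.158 = 3.132 mg/L.

DO ≈ 3.13 mg/L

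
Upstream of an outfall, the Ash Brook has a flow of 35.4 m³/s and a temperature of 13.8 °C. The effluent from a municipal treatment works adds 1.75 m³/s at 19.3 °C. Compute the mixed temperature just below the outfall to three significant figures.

14.1 °C

Flow-weighted mixing: C = (Q_r C_r + Q_w C_w)/(Q_r + Q_w)
= (35.4×13.8 + 1.75×19.3)/(35.4 + 1.75) = 522.3/37.15 = 14.06 °C.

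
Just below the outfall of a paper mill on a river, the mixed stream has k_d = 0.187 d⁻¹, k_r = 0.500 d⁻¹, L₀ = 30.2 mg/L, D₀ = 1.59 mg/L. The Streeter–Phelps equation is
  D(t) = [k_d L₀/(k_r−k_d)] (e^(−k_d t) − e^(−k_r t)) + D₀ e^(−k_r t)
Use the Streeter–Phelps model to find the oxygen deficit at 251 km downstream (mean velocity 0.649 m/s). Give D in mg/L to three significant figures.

D ≈ 6.06 mg/L

Travel time t = x/v = 251 km / (0.649 m/s) = 251000 m / 0.649 m/s = 386700 s = 4.476 d.
k_d L₀/(k_r−k_d) = 0.187×30.2/(0.500−0.187) = 5.647/0.3130 = 18.04 mg/L.
e^(−k_d t) = e^(−0.187×4.476) = 0.4330; e^(−k_r t) = e^(−0.500×4.476) = 0.1067.
D = 18.04 × (0.4330 − 0.1067) + 1.59 × 0.1067 = 5.888 + 0.1696 = 6.057 mg/L.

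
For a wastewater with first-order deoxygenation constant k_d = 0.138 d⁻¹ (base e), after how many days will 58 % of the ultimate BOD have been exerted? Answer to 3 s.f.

t ≈ 6.29 d

y/L₀ = 1 − e^(−k_d t) = 0.58 ⇒ e^(−k_d t) = 0.420
t = −ln(0.420) / 0.138 = 0.8675 / 0.138 = 6.286 d.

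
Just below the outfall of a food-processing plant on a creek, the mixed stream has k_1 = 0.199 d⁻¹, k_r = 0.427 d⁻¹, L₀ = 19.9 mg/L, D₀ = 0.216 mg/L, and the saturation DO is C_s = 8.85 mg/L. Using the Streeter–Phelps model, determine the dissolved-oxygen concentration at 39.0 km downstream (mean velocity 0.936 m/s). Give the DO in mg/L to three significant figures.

DO ≈ 7.03 mg/L

Travel time t = x/v = 39.0 km / (0.936 m/s) = 39000 m / 0.936 m/s = 41670 s = 0.4823 d.
k_1 L₀/(k_r−k_1) = 0.199×19.9/(0.427−0.199) = 3.960/0.2280 = 17.37 mg/L.
e^(−k_1 t) = e^(−0.199×0.4823) = 0.9085; e^(−k_r t) = e^(−0.427×0.4823) = 0.8139.
D = 17.37 × (0.9085 − 0.8139) + 0.216 × 0.8139 = 1.643 + 0.1758 = 1.819 mg/L.
DO = C_s − D = 8.85 − 1.819 = 7.031 mg/L.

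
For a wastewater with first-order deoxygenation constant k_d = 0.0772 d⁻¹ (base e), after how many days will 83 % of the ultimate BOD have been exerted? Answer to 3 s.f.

y/L₀ = 1 − e^(−k_d t) = 0.83 ⇒ e^(−k_d t) = 0.170
t = −ln(0.170) / 0.0772 = 1.772 / 0.0772 = 22.95 d.

t ≈ 23.0 d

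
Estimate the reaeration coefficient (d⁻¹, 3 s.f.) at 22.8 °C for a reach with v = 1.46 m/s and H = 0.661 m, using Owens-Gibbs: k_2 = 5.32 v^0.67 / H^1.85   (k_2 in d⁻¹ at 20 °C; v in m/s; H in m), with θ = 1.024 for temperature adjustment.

k_2 ≈ 15.8 d⁻¹

k_2(20) = 5.32 × 1.46^0.67 / 0.661^1.85 = 5.32 × 1.289 / 0.4649 = 14.75 d⁻¹.
k_2(22.8) = 14.75 × 1.024^(22.8−20) = 14.75 × 1.069 = 15.76 d⁻¹.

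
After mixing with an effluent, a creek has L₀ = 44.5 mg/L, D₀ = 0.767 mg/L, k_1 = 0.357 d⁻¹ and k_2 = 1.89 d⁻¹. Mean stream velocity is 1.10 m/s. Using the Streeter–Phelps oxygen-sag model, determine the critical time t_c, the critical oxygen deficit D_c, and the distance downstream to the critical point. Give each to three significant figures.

t_c ≈ 1.04 d; D_c ≈ 5.80 mg/L; x_c ≈ 98.6 km

With k_2/k_1 = 5.294 and 1 − D₀(k_2−k_1)/(k_1 L₀) = 0.9260,
t_c = ln(5.294 × 0.9260) / (1.89 − 0.357) = ln(4.902) / 1.533 = 1.590/1.533 = 1.037 d.
L(t_c) = L₀ e^(−k_1 t_c) = 44.5 × 0.6906 = 30.73 mg/L, and at the critical point k_2 D_c = k_1 L, so D_c = (0.357/1.89) × 30.73 = 5.805 mg/L.
x_c = v t_c = 1.10 m/s × 1.037 d × 86400 s/d = 98560 m ≈ 98.6 km.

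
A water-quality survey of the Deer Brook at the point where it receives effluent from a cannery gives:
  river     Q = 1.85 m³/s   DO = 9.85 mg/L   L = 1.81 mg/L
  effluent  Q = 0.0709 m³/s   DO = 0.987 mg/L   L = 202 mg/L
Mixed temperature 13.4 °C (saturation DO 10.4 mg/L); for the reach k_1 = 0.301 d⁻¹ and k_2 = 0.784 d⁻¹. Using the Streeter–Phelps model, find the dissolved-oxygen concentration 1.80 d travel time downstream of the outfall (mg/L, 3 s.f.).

DO ≈ 8.25 mg/L

Mixed DO = (1.85×9.85 + 0.0709×0.987)/(1.85+0.0709) = 18.29/1.921 = 9.523 mg/L.
Mixed L₀ = (1.85×1.81 + 0.0709×202)/(1.921) = 17.67/1.921 = 9.199 mg/L.
Initial deficit D₀ = C_s − DO₀ = 10.4 − 9.523 = 0.8771 mg/L.
D(1.80) = [0.301×9.199/(0.784−0.301)](e^(−0.301×1.80) − e^(−0.784×1.80)) + 0.8771 e^(−0.784×1.80)
= 5.733 × (0.5817 − 0.2439) + 0.8771 × 0.2439 = 2.151 mg/L.
DO = 10.4 − 2.151 = 8.249 mg/L.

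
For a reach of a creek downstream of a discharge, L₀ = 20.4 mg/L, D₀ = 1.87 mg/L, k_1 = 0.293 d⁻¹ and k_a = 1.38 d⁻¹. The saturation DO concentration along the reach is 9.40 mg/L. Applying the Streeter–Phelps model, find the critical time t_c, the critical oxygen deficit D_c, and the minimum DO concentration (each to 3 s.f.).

At the critical point dD/dt = 0, so k_1 L₀ e^(−k_1 t) = k_a D. Substituting D(t) from the Streeter–Phelps equation and solving for t gives
t_c = ln[(k_a/k_1)(1 − D₀(k_a−k_1)/(k_1 L₀))] / (k_a−k_1).
Here k_a−k_1 = 1.087 d⁻¹ and 1 − D₀(k_a−k_1)/(k_1 L₀) = 1 − 1.87×1.087/(0.293×20.4) = 0.6599, so
t_c = ln(4.710 × 0.6599) / 1.087 = 1.134 / 1.087 = 1.043 d.
D_c = (k_1/k_a) L₀ e^(−k_1 t_c) = (0.293/1.38) × 20.4 × e^(−0.293×1.043) = 0.2123 × 20.4 × 0.7366 = 3.191 mg/L.
Minimum DO = C_s − D_c = 9.40 − 3.191 = 6.209 mg/L.

t_c ≈ 1.04 d; D_c ≈ 3.19 mg/L; min DO ≈ 6.21 mg/L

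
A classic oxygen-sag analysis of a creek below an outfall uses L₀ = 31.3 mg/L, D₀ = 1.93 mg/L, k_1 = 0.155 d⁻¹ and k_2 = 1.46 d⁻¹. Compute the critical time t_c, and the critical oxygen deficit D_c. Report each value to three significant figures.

t_c ≈ 1.16 d; D_c ≈ 2.78 mg/L

t_c = [1/(k_2−k_1)] ln[(k_2/k_1)(1 − D₀(k_2−k_1)/(k_1 L₀))]
= [1/(1.46−0.155)] ln[(1.46/0.155)(1 − 1.93×1.305/(0.155×31.3))]
= (1/1.305) ln[9.419 × 0.4809] = 0.7663 × ln(4.529) = 0.7663 × 1.511 = 1.158 d.
D_c = (k_1/k_2) L₀ e^(−k_1 t_c) = (0.155/1.46) × 31.3 × e^(−0.155×1.158) = 0.1062 × 31.3 × 0.8358 = 2.777 mg/L.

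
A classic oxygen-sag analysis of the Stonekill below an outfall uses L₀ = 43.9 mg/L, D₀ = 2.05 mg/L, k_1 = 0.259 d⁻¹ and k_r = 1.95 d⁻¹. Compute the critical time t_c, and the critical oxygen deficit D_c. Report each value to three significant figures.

With k_r/k_1 = 7.529 and 1 − D₀(k_r−k_1)/(k_1 L₀) = 0.6951,
t_c = ln(7.529 × 0.6951) / (1.95 − 0.259) = ln(5.234) / 1.691 = 1.655/1.691 = 0.9788 d.
L(t_c) = L₀ e^(−k_1 t_c) = 43.9 × 0.7761 = 34.07 mg/L, and at the critical point k_r D_c = k_1 L, so D_c = (0.259/1.95) × 34.07 = 4.525 mg/L.

t_c ≈ 0.979 d; D_c ≈ 4.53 mg/L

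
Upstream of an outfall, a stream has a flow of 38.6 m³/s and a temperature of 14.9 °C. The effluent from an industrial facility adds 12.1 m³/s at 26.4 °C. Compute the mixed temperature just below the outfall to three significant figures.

Flow-weighted mixing: C = (Q_r C_r + Q_w C_w)/(Q_r + Q_w)
= (38.6×14.9 + 12.1×26.4)/(38.6 + 12.1) = 894.6/50.70 = 17.64 °C.

17.6 °C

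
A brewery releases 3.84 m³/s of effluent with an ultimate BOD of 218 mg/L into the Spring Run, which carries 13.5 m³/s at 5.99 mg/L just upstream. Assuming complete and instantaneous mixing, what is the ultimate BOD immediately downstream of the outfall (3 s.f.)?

Flow-weighted mixing: C = (Q_r C_r + Q_w C_w)/(Q_r + Q_w)
= (13.5×5.99 + 3.84×218)/(13.5 + 3.84) = 918.0/17.34 = 52.94 mg/L.

52.9 mg/L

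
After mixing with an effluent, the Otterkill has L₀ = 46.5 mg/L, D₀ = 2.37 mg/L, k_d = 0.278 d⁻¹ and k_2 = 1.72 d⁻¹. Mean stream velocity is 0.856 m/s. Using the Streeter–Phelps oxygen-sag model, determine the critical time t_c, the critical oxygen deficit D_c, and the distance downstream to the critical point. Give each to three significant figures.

t_c ≈ 1.05 d; D_c ≈ 5.61 mg/L; x_c ≈ 77.7 km

t_c = [1/(k_2−k_d)] ln[(k_2/k_d)(1 − D₀(k_2−k_d)/(k_d L₀))]
= [1/(1.72−0.278)] ln[(1.72/0.278)(1 − 2.37×1.442/(0.278×46.5))]
= (1/1.442) ln[6.187 × 0.7356] = 0.6935 × ln(4.551) = 0.6935 × 1.515 = 1.051 d.
L(t_c) = L₀ e^(−k_d t_c) = 46.5 × 0.7467 = 34.72 mg/L, and at the critical point k_2 D_c = k_d L, so D_c = (0.278/1.72) × 34.72 = 5.612 mg/L.
x_c = v t_c = 0.856 m/s × 1.051 d × 86400 s/d = 77720 m ≈ 77.7 km.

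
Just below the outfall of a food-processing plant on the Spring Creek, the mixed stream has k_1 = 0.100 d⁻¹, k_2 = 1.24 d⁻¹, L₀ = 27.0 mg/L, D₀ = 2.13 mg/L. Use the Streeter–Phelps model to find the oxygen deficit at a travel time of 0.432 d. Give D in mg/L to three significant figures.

D ≈ 2.13 mg/L

k_1 L₀/(k_2−k_1) = 0.100×27.0/(1.24−0.100) = 2.700/1.140 = 2.368 mg/L.
e^(−k_1 t) = e^(−0.100×0.4320) = 0.9577; e^(−k_2 t) = e^(−1.24×0.4320) = 0.5853.
D = 2.368 × (0.9577 − 0.5853) + 2.13 × 0.5853 = 0.8821 + 1.247 = 2.129 mg/L.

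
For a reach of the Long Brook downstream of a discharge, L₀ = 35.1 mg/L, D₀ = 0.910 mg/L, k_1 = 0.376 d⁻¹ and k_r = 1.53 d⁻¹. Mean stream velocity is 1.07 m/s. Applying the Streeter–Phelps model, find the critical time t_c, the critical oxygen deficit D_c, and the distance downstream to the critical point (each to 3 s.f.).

At the critical point dD/dt = 0, so k_1 L₀ e^(−k_1 t) = k_r D. Substituting D(t) from the Streeter–Phelps equation and solving for t gives
t_c = ln[(k_r/k_1)(1 − D₀(k_r−k_1)/(k_1 L₀))] / (k_r−k_1).
Here k_r−k_1 = 1.154 d⁻¹ and 1 − D₀(k_r−k_1)/(k_1 L₀) = 1 − 0.910×1.154/(0.376×35.1) = 0.9204, so
t_c = ln(4.069 × 0.9204) / 1.154 = 1.321 / 1.154 = 1.144 d.
L(t_c) = L₀ e^(−k_1 t_c) = 35.1 × 0.6503 = 22.83 mg/L, and at the critical point k_r D_c = k_1 L, so D_c = (0.376/1.53) × 22.83 = 5.610 mg/L.
x_c = v t_c = 1.07 m/s × 1.144 d × 86400 s/d = 105800 m ≈ 106 km.

t_c ≈ 1.14 d; D_c ≈ 5.61 mg/L; x_c ≈ 106 km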